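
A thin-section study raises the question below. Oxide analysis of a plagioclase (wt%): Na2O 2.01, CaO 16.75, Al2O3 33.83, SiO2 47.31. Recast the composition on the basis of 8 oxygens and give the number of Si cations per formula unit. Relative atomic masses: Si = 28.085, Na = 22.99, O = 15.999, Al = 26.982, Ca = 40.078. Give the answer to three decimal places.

Na2O (M=61.979): mol = 0.03243; Na = 0.06486, O = 0.03243.
CaO (M=56.077): mol = 0.29870; Ca = 0.29870, O = 0.29870.
Al2O3 (M=101.961): mol = 0.33179; Al = 0.66358, O = 0.99537.
SiO2 (M=60.083): mol = 0.78741; Si = 0.78741, O = 1.57482.
ΣO = 2.90132; factor = 8/ΣO = 2.75737.
Si apfu = 0.78741 × 2.75737 = 2.171.

2.171 Si apfu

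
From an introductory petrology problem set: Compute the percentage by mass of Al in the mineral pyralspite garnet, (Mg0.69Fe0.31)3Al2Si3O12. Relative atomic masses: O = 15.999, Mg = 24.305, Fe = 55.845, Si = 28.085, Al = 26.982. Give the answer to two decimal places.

12.48 weight percent

Formula mass = 2.07·24.305 + 0.93·55.845 + 2·26.982 + 3·28.085 + 12·15.999 = 432.454 g/mol, of which 53.964 g is Al.
So Al makes up 53.964/432.454 = 0.1248 of the mass, i.e. 12.48%.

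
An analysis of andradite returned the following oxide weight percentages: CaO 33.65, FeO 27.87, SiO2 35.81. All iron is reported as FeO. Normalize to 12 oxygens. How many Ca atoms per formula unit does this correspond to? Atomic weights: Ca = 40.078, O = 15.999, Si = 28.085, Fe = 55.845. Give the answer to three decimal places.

CaO: 33.65/56.077 = 0.60007 mol → 0.60007 mol Ca, 0.60007 mol O.
FeO: 27.87/71.844 = 0.38792 mol → 0.38792 mol Fe, 0.38792 mol O.
SiO2: 35.81/60.083 = 0.59601 mol → 0.59601 mol Si, 1.19202 mol O.
Total oxygen = 2.18001 mol. Normalization factor = 12/2.18001 = 5.50456.
Ca per 12 O = 0.60007 × 5.50456 = 3.303.

3.303 Ca apfu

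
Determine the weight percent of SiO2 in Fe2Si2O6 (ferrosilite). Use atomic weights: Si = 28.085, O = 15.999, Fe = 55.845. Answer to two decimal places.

45.54 wt%

Formula mass = 263.854 g/mol.
2 Si → 2.0000 mol SiO2 per formula unit; M(SiO2) = 60.083, so SiO2 mass = 120.166 g.
120.166/263.854 × 100 = 45.54 wt%.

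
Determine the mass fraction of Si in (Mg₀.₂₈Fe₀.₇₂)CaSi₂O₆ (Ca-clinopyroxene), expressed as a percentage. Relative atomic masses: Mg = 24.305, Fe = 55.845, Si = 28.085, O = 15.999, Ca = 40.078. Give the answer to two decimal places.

23.48 wt%

Molar mass of (Mg₀.₂₈Fe₀.₇₂)CaSi₂O₆: 0.28·24.305 + 0.72·55.845 + 1·40.078 + 2·28.085 + 6·15.999 = 239.256 g/mol.
Mass of Si per formula unit: 2 × 28.085 = 56.170 g.
Weight fraction Si = 56.170 / 239.256 = 0.2348.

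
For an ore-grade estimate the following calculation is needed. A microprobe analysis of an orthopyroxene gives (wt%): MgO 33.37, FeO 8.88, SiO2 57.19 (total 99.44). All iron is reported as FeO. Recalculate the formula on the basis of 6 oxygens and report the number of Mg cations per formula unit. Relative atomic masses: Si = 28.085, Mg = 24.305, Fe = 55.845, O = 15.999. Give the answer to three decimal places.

1.740 Mg apfu

33.37 wt% MgO ÷ 40.304 g/mol = 0.82796 mol, giving 0.82796 Mg and 0.82796 O.
8.88 wt% FeO ÷ 71.844 g/mol = 0.12360 mol, giving 0.12360 Fe and 0.12360 O.
57.19 wt% SiO2 ÷ 60.083 g/mol = 0.95185 mol, giving 0.95185 Si and 1.90370 O.
Oxygen sums to 2.85526; scaling by 6/2.85526 = 2.10138 puts the formula on 6 O.
Mg: 0.82796 × 2.10138 = 1.740 atoms per formula unit.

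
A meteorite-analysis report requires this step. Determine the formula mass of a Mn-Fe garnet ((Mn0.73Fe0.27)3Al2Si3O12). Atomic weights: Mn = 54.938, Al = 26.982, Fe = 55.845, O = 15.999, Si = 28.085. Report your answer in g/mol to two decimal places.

495.76 g/mol

The formula mass is the sum 2.19(54.938) + 0.81(55.845) + 2(26.982) + 3(28.085) + 12(15.999).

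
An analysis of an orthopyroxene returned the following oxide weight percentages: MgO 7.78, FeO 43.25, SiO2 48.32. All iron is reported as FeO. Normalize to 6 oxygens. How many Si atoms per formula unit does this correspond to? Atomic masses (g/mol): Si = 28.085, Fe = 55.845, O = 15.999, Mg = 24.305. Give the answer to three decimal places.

2.008 Si apfu

7.78 wt% MgO ÷ 40.304 g/mol = 0.19303 mol, giving 0.19303 Mg and 0.19303 O.
43.25 wt% FeO ÷ 71.844 g/mol = 0.60200 mol, giving 0.60200 Fe and 0.60200 O.
48.32 wt% SiO2 ÷ 60.083 g/mol = 0.80422 mol, giving 0.80422 Si and 1.60844 O.
Oxygen sums to 2.40347; scaling by 6/2.40347 = 2.49639 puts the formula on 6 O.
Si: 0.80422 × 2.49639 = 2.008 atoms per formula unit.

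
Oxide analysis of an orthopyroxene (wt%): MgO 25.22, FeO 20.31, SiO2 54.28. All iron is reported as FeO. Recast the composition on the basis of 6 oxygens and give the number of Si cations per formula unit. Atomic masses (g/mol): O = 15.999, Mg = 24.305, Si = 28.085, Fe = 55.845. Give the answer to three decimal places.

1.996 Si apfu

MgO: 25.22/40.304 = 0.62574 mol → 0.62574 mol Mg, 0.62574 mol O.
FeO: 20.31/71.844 = 0.28270 mol → 0.28270 mol Fe, 0.28270 mol O.
SiO2: 54.28/60.083 = 0.90342 mol → 0.90342 mol Si, 1.80684 mol O.
Total oxygen = 2.71528 mol. Normalization factor = 6/2.71528 = 2.20972.
Si per 6 O = 0.90342 × 2.20972 = 1.996.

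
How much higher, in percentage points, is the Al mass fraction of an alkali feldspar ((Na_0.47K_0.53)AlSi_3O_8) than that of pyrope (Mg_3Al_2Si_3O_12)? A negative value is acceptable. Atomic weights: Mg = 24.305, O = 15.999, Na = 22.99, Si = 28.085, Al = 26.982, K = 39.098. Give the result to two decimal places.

First mineral: 26.982 g Al in 270.756 g formula = 9.97 wt% Al.
Second mineral: 53.964 g Al in 403.122 g formula = 13.39 wt% Al.
9.97% − 13.39% gives a difference of -3.42 percentage points.

-3.42 percentage points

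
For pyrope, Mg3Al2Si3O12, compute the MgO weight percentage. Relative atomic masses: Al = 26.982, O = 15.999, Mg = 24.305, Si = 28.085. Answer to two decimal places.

Molar mass of Mg3Al2Si3O12 = 3*24.305 + 2*26.982 + 3*28.085 + 12*15.999 = 403.122 g/mol.
Each formula unit contains 3 Mg, equivalent to 3/1 = 3.0000 mol MgO.
M(MgO) = 1×24.305 + 1×15.999 = 40.304 g/mol.
Mass of MgO per formula unit = 3.0000 × 40.304 = 120.912 g.
MgO wt% = 120.912 / 403.122 × 100 = 29.99%.

29.99 wt%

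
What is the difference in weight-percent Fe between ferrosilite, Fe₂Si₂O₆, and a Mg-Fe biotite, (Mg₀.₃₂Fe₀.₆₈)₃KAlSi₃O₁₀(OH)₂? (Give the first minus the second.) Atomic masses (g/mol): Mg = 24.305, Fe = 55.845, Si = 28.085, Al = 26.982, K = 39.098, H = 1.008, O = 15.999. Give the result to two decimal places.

Fe in Fe₂Si₂O₆: molar mass 263.854 g/mol; 2×55.845 = 111.690 g → 42.33 wt%.
Fe in (Mg₀.₃₂Fe₀.₆₈)₃KAlSi₃O₁₀(OH)₂: molar mass 481.596 g/mol; 2.04×55.845 = 113.924 g → 23.66 wt%.
Difference = 42.33 − 23.66 = 18.67 percentage points.

18.67 percentage points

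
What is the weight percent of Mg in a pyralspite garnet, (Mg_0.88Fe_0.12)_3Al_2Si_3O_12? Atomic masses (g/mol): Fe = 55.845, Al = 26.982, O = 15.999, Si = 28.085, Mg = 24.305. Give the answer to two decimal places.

15.48 mass %

M((Mg_0.88Fe_0.12)_3Al_2Si_3O_12) = 414.476 g/mol.
Mg contributes 2.64 × 24.305 = 64.165 g per mole.
64.165/414.476 = 0.1548 → 15.48%.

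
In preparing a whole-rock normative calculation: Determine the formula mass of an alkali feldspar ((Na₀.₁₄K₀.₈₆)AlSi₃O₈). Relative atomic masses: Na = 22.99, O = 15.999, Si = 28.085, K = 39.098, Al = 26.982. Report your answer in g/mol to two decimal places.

The formula mass is the sum 0.14(22.99) + 0.86(39.098) + 1(26.982) + 3(28.085) + 8(15.999).

276.07 g/mol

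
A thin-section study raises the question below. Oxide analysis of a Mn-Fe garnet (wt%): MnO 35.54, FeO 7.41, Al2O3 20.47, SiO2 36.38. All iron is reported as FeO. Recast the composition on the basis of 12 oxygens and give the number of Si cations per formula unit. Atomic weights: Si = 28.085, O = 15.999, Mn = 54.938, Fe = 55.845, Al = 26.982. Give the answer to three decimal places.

3.006 Si apfu

MnO (M=70.937): mol = 0.50101; Mn = 0.50101, O = 0.50101.
FeO (M=71.844): mol = 0.10314; Fe = 0.10314, O = 0.10314.
Al2O3 (M=101.961): mol = 0.20076; Al = 0.40152, O = 0.60228.
SiO2 (M=60.083): mol = 0.60550; Si = 0.60550, O = 1.21100.
ΣO = 2.41743; factor = 12/ΣO = 4.96395.
Si apfu = 0.60550 × 4.96395 = 3.006.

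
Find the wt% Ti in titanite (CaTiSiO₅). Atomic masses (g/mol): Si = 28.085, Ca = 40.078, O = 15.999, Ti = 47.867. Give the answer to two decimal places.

24.42 mass %

M(CaTiSiO₅) = 196.025 g/mol.
Ti contributes 1 × 47.867 = 47.867 g per mole.
47.867/196.025 = 0.2442 → 24.42%.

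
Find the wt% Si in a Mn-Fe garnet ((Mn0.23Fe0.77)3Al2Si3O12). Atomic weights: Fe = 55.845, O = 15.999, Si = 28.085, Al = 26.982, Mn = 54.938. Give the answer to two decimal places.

Formula mass = 0.69·54.938 + 2.31·55.845 + 2·26.982 + 3·28.085 + 12·15.999 = 497.116 g/mol, of which 84.255 g is Si.
So Si makes up 84.255/497.116 = 0.1695 of the mass, i.e. 16.95%.

16.95 mass %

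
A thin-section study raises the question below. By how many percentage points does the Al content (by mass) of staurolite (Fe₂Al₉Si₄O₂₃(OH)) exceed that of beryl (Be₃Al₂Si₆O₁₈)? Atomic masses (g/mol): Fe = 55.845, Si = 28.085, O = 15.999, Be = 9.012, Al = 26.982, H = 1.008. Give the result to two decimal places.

M(Fe₂Al₉Si₄O₂₃(OH)) = 851.852 g/mol, so wt% Al = 242.838/851.852 × 100 = 28.51%.
M(Be₃Al₂Si₆O₁₈) = 537.492 g/mol, so wt% Al = 53.964/537.492 × 100 = 10.04%.
28.51 − 10.04 = 18.47 pp.

18.47 percentage points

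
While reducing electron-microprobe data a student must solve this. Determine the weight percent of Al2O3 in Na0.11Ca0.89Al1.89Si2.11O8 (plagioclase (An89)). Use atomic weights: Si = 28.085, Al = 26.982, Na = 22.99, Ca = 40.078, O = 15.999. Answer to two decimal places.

34.85 wt%

M(Na0.11Ca0.89Al1.89Si2.11O8) = 276.446 g/mol; M(Al2O3) = 101.961 g/mol.
Moles Al2O3 per formula unit = 1.89 Al ÷ 2 = 0.9450.
Al2O3 fraction = (0.9450 × 101.961) / 276.446 = 96.353/276.446 = 0.3485.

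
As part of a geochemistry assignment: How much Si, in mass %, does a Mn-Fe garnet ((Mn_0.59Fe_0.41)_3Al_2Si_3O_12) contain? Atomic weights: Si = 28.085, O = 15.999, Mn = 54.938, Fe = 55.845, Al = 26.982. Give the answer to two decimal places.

16.98 mass %

Molar mass of (Mn_0.59Fe_0.41)_3Al_2Si_3O_12: 1.77·54.938 + 1.23·55.845 + 2·26.982 + 3·28.085 + 12·15.999 = 496.137 g/mol.
Mass of Si per formula unit: 3 × 28.085 = 84.255 g.
Weight fraction Si = 84.255 / 496.137 = 0.1698.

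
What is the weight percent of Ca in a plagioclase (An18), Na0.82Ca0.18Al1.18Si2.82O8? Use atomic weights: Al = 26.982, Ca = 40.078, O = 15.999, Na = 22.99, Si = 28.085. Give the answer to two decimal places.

2.72 weight percent

Formula mass = 0.82×22.99 + 0.18×40.078 + 1.18×26.982 + 2.82×28.085 + 8×15.999 = 265.096 g/mol, of which 7.214 g is Ca.
So Ca makes up 7.214/265.096 = 0.0272 of the mass, i.e. 2.72%.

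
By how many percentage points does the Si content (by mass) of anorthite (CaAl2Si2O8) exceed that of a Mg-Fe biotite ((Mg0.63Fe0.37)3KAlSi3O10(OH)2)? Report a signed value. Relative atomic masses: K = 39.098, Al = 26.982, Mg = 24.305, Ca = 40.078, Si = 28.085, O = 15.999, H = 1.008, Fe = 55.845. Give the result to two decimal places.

1.56 percentage points

M(CaAl2Si2O8) = 278.204 g/mol, so wt% Si = 56.170/278.204 × 100 = 20.19%.
M((Mg0.63Fe0.37)3KAlSi3O10(OH)2) = 452.263 g/mol, so wt% Si = 84.255/452.263 × 100 = 18.63%.
20.19 − 18.63 = 1.56 pp.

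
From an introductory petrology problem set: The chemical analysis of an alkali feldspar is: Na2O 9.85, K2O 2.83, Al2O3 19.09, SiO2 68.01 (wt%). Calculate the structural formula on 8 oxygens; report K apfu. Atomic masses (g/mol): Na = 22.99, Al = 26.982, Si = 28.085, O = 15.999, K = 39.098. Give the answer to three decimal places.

9.85 wt% Na2O ÷ 61.979 g/mol = 0.15892 mol, giving 0.31784 Na and 0.15892 O.
2.83 wt% K2O ÷ 94.195 g/mol = 0.03004 mol, giving 0.06008 K and 0.03004 O.
19.09 wt% Al2O3 ÷ 101.961 g/mol = 0.18723 mol, giving 0.37446 Al and 0.56169 O.
68.01 wt% SiO2 ÷ 60.083 g/mol = 1.13193 mol, giving 1.13193 Si and 2.26386 O.
Oxygen sums to 3.01451; scaling by 8/3.01451 = 2.65383 puts the formula on 8 O.
K: 0.06008 × 2.65383 = 0.159 atoms per formula unit.

0.159 K apfu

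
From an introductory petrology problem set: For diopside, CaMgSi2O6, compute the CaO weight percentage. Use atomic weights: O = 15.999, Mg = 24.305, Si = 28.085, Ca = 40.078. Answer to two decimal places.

25.90 wt%

Molar mass of CaMgSi2O6 = 1×40.078 + 1×24.305 + 2×28.085 + 6×15.999 = 216.547 g/mol.
Each formula unit contains 1 Ca, equivalent to 1/1 = 1.0000 mol CaO.
M(CaO) = 1×40.078 + 1×15.999 = 56.077 g/mol.
Mass of CaO per formula unit = 1.0000 × 56.077 = 56.077 g.
CaO wt% = 56.077 / 216.547 × 100 = 25.90%.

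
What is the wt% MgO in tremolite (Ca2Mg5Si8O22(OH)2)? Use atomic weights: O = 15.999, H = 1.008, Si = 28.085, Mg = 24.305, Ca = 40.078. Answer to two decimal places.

Molar mass of Ca2Mg5Si8O22(OH)2 = 2·40.078 + 5·24.305 + 8·28.085 + 24·15.999 + 2·1.008 = 812.353 g/mol.
Each formula unit contains 5 Mg, equivalent to 5/1 = 5.0000 mol MgO.
M(MgO) = 1×24.305 + 1×15.999 = 40.304 g/mol.
Mass of MgO per formula unit = 5.0000 × 40.304 = 201.520 g.
MgO wt% = 201.520 / 812.353 × 100 = 24.81%.

24.81 wt%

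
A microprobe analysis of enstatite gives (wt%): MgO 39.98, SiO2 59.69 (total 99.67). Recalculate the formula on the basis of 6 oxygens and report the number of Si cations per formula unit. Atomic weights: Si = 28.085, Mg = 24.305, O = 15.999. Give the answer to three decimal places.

39.98 wt% MgO ÷ 40.304 g/mol = 0.99196 mol, giving 0.99196 Mg and 0.99196 O.
59.69 wt% SiO2 ÷ 60.083 g/mol = 0.99346 mol, giving 0.99346 Si and 1.98692 O.
Oxygen sums to 2.97888; scaling by 6/2.97888 = 2.01418 puts the formula on 6 O.
Si: 0.99346 × 2.01418 = 2.001 atoms per formula unit.

2.001 Si apfu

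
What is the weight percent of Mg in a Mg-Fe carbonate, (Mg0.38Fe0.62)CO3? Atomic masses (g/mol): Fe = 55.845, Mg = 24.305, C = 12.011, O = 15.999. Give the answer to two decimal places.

Molar mass of (Mg0.38Fe0.62)CO3: 0.38×24.305 + 0.62×55.845 + 1×12.011 + 3×15.999 = 103.868 g/mol.
Mass of Mg per formula unit: 0.38 × 24.305 = 9.236 g.
Weight fraction Mg = 9.236 / 103.868 = 0.0889.

8.89 mass %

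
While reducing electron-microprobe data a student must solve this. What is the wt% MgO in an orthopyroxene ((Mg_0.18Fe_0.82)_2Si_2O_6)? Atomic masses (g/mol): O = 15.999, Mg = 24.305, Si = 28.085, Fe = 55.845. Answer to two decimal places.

Molar mass of (Mg_0.18Fe_0.82)_2Si_2O_6 = 0.36×24.305 + 1.64×55.845 + 2×28.085 + 6×15.999 = 252.500 g/mol.
Each formula unit contains 0.36 Mg, equivalent to 0.36/1 = 0.3600 mol MgO.
M(MgO) = 1×24.305 + 1×15.999 = 40.304 g/mol.
Mass of MgO per formula unit = 0.3600 × 40.304 = 14.509 g.
MgO wt% = 14.509 / 252.500 × 100 = 5.75%.

5.75 wt%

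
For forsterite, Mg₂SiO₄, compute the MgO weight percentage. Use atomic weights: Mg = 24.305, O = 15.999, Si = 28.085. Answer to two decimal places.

57.29 wt%

Molar mass of Mg₂SiO₄ = 2*24.305 + 1*28.085 + 4*15.999 = 140.691 g/mol.
Each formula unit contains 2 Mg, equivalent to 2/1 = 2.0000 mol MgO.
M(MgO) = 1×24.305 + 1×15.999 = 40.304 g/mol.
Mass of MgO per formula unit = 2.0000 × 40.304 = 80.608 g.
MgO wt% = 80.608 / 140.691 × 100 = 57.29%.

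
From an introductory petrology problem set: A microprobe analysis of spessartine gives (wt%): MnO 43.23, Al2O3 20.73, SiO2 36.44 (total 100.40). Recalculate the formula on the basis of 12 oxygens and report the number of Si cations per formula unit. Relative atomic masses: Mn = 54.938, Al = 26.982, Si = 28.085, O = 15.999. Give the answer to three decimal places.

2.992 Si apfu

MnO (M=70.937): mol = 0.60941; Mn = 0.60941, O = 0.60941.
Al2O3 (M=101.961): mol = 0.20331; Al = 0.40662, O = 0.60993.
SiO2 (M=60.083): mol = 0.60649; Si = 0.60649, O = 1.21298.
ΣO = 2.43232; factor = 12/ΣO = 4.93356.
Si apfu = 0.60649 × 4.93356 = 2.992.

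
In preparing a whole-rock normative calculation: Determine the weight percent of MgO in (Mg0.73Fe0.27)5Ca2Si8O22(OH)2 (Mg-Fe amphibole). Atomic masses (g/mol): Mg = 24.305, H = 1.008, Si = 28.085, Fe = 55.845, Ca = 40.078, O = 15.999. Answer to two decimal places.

17.21 wt%

Formula mass = 854.932 g/mol.
3.65 Mg → 3.6500 mol MgO per formula unit; M(MgO) = 40.304, so MgO mass = 147.110 g.
147.110/854.932 × 100 = 17.21 wt%.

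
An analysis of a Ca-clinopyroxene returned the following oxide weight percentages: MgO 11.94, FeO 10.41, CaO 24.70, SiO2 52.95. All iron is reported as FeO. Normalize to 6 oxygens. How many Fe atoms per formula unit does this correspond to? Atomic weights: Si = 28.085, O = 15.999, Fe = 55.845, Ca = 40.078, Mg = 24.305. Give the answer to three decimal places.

MgO (M=40.304): mol = 0.29625; Mg = 0.29625, O = 0.29625.
FeO (M=71.844): mol = 0.14490; Fe = 0.14490, O = 0.14490.
CaO (M=56.077): mol = 0.44047; Ca = 0.44047, O = 0.44047.
SiO2 (M=60.083): mol = 0.88128; Si = 0.88128, O = 1.76256.
ΣO = 2.64418; factor = 6/ΣO = 2.26913.
Fe apfu = 0.14490 × 2.26913 = 0.329.

0.329 Fe apfu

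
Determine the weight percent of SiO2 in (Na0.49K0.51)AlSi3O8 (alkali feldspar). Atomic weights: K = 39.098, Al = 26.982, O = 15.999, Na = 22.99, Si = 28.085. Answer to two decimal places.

Molar mass of (Na0.49K0.51)AlSi3O8 = 0.49*22.99 + 0.51*39.098 + 1*26.982 + 3*28.085 + 8*15.999 = 270.434 g/mol.
Each formula unit contains 3 Si, equivalent to 3/1 = 3.0000 mol SiO2.
M(SiO2) = 1×28.085 + 2×15.999 = 60.083 g/mol.
Mass of SiO2 per formula unit = 3.0000 × 60.083 = 180.249 g.
SiO2 wt% = 180.249 / 270.434 × 100 = 66.65%.

66.65 wt%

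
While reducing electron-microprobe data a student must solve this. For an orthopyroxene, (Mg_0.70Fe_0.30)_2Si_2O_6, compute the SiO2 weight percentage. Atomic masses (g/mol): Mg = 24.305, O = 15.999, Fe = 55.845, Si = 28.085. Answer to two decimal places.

54.70 wt%

M((Mg_0.70Fe_0.30)_2Si_2O_6) = 219.698 g/mol; M(SiO2) = 60.083 g/mol.
Moles SiO2 per formula unit = 2 Si ÷ 1 = 2.0000.
SiO2 fraction = (2.0000 × 60.083) / 219.698 = 120.166/219.698 = 0.5470.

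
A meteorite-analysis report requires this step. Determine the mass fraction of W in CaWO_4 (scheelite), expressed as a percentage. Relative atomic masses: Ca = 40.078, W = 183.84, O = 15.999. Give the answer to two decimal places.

63.85 wt%

Formula mass = 1·40.078 + 1·183.84 + 4·15.999 = 287.914 g/mol, of which 183.840 g is W.
So W makes up 183.840/287.914 = 0.6385 of the mass, i.e. 63.85%.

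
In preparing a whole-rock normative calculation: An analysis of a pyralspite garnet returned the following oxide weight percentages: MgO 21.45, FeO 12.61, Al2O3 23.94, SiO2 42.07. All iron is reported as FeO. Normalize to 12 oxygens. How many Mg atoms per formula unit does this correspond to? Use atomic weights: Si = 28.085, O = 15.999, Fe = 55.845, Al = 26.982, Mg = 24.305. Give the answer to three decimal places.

MgO (M=40.304): mol = 0.53221; Mg = 0.53221, O = 0.53221.
FeO (M=71.844): mol = 0.17552; Fe = 0.17552, O = 0.17552.
Al2O3 (M=101.961): mol = 0.23480; Al = 0.46960, O = 0.70440.
SiO2 (M=60.083): mol = 0.70020; Si = 0.70020, O = 1.40040.
ΣO = 2.81253; factor = 12/ΣO = 4.26662.
Mg apfu = 0.53221 × 4.26662 = 2.271.

2.271 Mg apfu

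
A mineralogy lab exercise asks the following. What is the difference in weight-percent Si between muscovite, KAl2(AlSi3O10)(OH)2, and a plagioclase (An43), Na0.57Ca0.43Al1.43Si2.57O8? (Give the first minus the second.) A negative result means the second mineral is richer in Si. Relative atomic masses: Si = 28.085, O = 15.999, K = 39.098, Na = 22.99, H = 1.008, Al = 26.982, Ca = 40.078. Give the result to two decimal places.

-5.67 percentage points

Si in KAl2(AlSi3O10)(OH)2: molar mass 398.303 g/mol; 3×28.085 = 84.255 g → 21.15 wt%.
Si in Na0.57Ca0.43Al1.43Si2.57O8: molar mass 269.093 g/mol; 2.57×28.085 = 72.178 g → 26.82 wt%.
Difference = 21.15 − 26.82 = -5.67 percentage points.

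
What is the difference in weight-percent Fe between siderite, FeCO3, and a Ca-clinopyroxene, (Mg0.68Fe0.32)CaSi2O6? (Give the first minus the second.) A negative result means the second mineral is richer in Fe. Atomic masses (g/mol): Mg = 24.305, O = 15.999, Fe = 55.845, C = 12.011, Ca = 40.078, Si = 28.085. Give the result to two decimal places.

40.32 percentage points

First mineral: 55.845 g Fe in 115.853 g formula = 48.20 wt% Fe.
Second mineral: 17.870 g Fe in 226.640 g formula = 7.88 wt% Fe.
48.20% − 7.88% gives a difference of 40.32 percentage points.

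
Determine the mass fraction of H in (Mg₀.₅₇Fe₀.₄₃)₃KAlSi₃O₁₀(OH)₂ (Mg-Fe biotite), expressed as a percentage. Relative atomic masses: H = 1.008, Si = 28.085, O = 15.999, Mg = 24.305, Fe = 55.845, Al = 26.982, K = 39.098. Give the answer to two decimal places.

Formula mass = 1.71×24.305 + 1.29×55.845 + 1×39.098 + 1×26.982 + 3×28.085 + 12×15.999 + 2×1.008 = 457.941 g/mol, of which 2.016 g is H.
So H makes up 2.016/457.941 = 0.0044 of the mass, i.e. 0.44%.

0.44 wt%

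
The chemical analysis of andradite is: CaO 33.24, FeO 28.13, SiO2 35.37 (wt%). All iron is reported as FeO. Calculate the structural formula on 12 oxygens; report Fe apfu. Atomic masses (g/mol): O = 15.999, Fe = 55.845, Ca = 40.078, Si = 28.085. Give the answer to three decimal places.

CaO (M=56.077): mol = 0.59276; Ca = 0.59276, O = 0.59276.
FeO (M=71.844): mol = 0.39154; Fe = 0.39154, O = 0.39154.
SiO2 (M=60.083): mol = 0.58869; Si = 0.58869, O = 1.17738.
ΣO = 2.16168; factor = 12/ΣO = 5.55124.
Fe apfu = 0.39154 × 5.55124 = 2.174.

2.174 Fe apfu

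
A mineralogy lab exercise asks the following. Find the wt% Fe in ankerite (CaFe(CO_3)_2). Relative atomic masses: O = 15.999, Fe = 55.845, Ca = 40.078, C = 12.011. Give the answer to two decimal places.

Molar mass of CaFe(CO_3)_2: 1·40.078 + 1·55.845 + 2·12.011 + 6·15.999 = 215.939 g/mol.
Mass of Fe per formula unit: 1 × 55.845 = 55.845 g.
Weight fraction Fe = 55.845 / 215.939 = 0.2586.

25.86 weight percent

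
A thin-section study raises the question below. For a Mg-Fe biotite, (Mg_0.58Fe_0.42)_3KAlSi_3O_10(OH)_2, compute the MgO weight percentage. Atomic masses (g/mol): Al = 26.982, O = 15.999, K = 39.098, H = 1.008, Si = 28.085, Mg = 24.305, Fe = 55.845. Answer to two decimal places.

Formula mass = 456.994 g/mol.
1.74 Mg → 1.7400 mol MgO per formula unit; M(MgO) = 40.304, so MgO mass = 70.129 g.
70.129/456.994 × 100 = 15.35 wt%.

15.35 wt%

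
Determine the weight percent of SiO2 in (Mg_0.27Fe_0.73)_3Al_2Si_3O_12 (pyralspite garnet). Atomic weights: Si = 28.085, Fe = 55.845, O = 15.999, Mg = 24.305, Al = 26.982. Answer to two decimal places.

M((Mg_0.27Fe_0.73)_3Al_2Si_3O_12) = 472.195 g/mol; M(SiO2) = 60.083 g/mol.
Moles SiO2 per formula unit = 3 Si ÷ 1 = 3.0000.
SiO2 fraction = (3.0000 × 60.083) / 472.195 = 180.249/472.195 = 0.3817.

38.17 wt%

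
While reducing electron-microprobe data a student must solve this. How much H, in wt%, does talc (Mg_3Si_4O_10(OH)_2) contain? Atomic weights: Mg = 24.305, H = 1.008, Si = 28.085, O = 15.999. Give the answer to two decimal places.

Formula mass = 3×24.305 + 4×28.085 + 12×15.999 + 2×1.008 = 379.259 g/mol, of which 2.016 g is H.
So H makes up 2.016/379.259 = 0.0053 of the mass, i.e. 0.53%.

0.53 wt%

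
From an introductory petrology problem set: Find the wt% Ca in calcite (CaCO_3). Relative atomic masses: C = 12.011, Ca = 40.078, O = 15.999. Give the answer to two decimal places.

40.04 wt%

Molar mass of CaCO_3: 1·40.078 + 1·12.011 + 3·15.999 = 100.086 g/mol.
Mass of Ca per formula unit: 1 × 40.078 = 40.078 g.
Weight fraction Ca = 40.078 / 100.086 = 0.4004.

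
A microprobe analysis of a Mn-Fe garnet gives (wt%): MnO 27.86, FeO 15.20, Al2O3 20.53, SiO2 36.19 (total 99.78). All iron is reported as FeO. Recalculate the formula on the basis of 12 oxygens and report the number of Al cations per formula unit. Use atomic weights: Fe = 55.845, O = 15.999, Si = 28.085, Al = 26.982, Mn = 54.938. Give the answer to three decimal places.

2.003 Al apfu

MnO: 27.86/70.937 = 0.39274 mol → 0.39274 mol Mn, 0.39274 mol O.
FeO: 15.20/71.844 = 0.21157 mol → 0.21157 mol Fe, 0.21157 mol O.
Al2O3: 20.53/101.961 = 0.20135 mol → 0.40270 mol Al, 0.60405 mol O.
SiO2: 36.19/60.083 = 0.60233 mol → 0.60233 mol Si, 1.20466 mol O.
Total oxygen = 2.41302 mol. Normalization factor = 12/2.41302 = 4.97302.
Al per 12 O = 0.40270 × 4.97302 = 2.003.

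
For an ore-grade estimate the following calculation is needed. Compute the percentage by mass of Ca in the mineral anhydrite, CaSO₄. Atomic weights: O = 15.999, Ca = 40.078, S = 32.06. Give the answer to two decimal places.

M(CaSO₄) = 136.134 g/mol.
Ca contributes 1 × 40.078 = 40.078 g per mole.
40.078/136.134 = 0.2944 → 29.44%.

29.44 wt%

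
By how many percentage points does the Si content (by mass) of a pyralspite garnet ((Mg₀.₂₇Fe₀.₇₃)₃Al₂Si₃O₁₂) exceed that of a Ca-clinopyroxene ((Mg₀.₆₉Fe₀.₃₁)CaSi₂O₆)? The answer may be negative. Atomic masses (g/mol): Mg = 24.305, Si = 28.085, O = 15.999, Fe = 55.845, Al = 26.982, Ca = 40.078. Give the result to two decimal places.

-6.98 percentage points

Si in (Mg₀.₂₇Fe₀.₇₃)₃Al₂Si₃O₁₂: molar mass 472.195 g/mol; 3×28.085 = 84.255 g → 17.84 wt%.
Si in (Mg₀.₆₉Fe₀.₃₁)CaSi₂O₆: molar mass 226.324 g/mol; 2×28.085 = 56.170 g → 24.82 wt%.
Difference = 17.84 − 24.82 = -6.98 percentage points.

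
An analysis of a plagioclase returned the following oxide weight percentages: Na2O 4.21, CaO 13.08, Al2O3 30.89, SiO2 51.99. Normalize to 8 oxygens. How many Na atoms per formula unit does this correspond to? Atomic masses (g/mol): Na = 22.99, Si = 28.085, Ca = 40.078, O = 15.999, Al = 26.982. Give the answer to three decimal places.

Na2O (M=61.979): mol = 0.06793; Na = 0.13586, O = 0.06793.
CaO (M=56.077): mol = 0.23325; Ca = 0.23325, O = 0.23325.
Al2O3 (M=101.961): mol = 0.30296; Al = 0.60592, O = 0.90888.
SiO2 (M=60.083): mol = 0.86530; Si = 0.86530, O = 1.73060.
ΣO = 2.94066; factor = 8/ΣO = 2.72048.
Na apfu = 0.13586 × 2.72048 = 0.370.

0.370 Na apfu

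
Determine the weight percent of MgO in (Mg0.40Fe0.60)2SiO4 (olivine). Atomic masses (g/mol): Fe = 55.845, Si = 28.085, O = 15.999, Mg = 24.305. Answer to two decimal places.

M((Mg0.40Fe0.60)2SiO4) = 178.539 g/mol; M(MgO) = 40.304 g/mol.
Moles MgO per formula unit = 0.80 Mg ÷ 1 = 0.8000.
MgO fraction = (0.8000 × 40.304) / 178.539 = 32.243/178.539 = 0.1806.

18.06 wt%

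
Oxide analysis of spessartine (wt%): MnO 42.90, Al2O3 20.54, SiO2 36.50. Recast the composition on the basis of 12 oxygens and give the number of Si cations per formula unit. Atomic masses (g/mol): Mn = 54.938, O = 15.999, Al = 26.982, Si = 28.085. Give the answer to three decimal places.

MnO (M=70.937): mol = 0.60476; Mn = 0.60476, O = 0.60476.
Al2O3 (M=101.961): mol = 0.20145; Al = 0.40290, O = 0.60435.
SiO2 (M=60.083): mol = 0.60749; Si = 0.60749, O = 1.21498.
ΣO = 2.42409; factor = 12/ΣO = 4.95031.
Si apfu = 0.60749 × 4.95031 = 3.007.

3.007 Si apfu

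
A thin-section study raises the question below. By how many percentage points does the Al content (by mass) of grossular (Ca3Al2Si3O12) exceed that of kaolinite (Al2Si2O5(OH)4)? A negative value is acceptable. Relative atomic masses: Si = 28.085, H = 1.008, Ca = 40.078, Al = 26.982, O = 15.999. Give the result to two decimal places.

First mineral: 53.964 g Al in 450.441 g formula = 11.98 wt% Al.
Second mineral: 53.964 g Al in 258.157 g formula = 20.90 wt% Al.
11.98% − 20.90% gives a difference of -8.92 percentage points.

-8.92 percentage points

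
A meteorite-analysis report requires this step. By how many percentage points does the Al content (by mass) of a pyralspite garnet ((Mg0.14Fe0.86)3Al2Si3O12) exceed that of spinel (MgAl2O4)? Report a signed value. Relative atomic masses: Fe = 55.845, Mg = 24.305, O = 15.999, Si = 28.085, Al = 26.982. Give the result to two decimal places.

-26.79 percentage points

M((Mg0.14Fe0.86)3Al2Si3O12) = 484.495 g/mol, so wt% Al = 53.964/484.495 × 100 = 11.14%.
M(MgAl2O4) = 142.265 g/mol, so wt% Al = 53.964/142.265 × 100 = 37.93%.
11.14 − 37.93 = -26.79 pp.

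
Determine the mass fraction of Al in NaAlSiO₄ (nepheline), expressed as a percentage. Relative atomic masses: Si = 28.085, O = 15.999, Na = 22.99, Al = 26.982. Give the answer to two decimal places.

M(NaAlSiO₄) = 142.053 g/mol.
Al contributes 1 × 26.982 = 26.982 g per mole.
26.982/142.053 = 0.1899 → 18.99%.

18.99 weight percent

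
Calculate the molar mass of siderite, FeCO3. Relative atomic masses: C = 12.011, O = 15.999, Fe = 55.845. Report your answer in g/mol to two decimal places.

Fe: 1 × 55.845 = 55.8450
C: 1 × 12.011 = 12.0110
O: 3 × 15.999 = 47.9970
Summing the contributions gives the formula mass.

115.85 g/mol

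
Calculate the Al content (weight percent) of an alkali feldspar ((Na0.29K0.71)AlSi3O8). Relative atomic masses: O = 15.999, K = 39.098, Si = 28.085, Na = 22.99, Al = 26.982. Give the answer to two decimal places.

Formula mass = 0.29*22.99 + 0.71*39.098 + 1*26.982 + 3*28.085 + 8*15.999 = 273.656 g/mol, of which 26.982 g is Al.
So Al makes up 26.982/273.656 = 0.0986 of the mass, i.e. 9.86%.

9.86 weight percent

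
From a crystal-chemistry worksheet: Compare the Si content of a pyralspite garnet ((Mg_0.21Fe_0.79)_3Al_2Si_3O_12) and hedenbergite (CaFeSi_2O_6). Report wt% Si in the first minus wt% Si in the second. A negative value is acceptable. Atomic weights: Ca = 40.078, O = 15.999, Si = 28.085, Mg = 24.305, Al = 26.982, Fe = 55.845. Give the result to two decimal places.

-5.01 percentage points

First mineral: 84.255 g Si in 477.872 g formula = 17.63 wt% Si.
Second mineral: 56.170 g Si in 248.087 g formula = 22.64 wt% Si.
17.63% − 22.64% gives a difference of -5.01 percentage points.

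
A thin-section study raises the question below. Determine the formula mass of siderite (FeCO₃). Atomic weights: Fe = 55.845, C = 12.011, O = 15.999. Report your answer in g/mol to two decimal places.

Fe: 1 × 55.845 = 55.8450
C: 1 × 12.011 = 12.0110
O: 3 × 15.999 = 47.9970
Summing the contributions gives the formula mass.

115.85 g/mol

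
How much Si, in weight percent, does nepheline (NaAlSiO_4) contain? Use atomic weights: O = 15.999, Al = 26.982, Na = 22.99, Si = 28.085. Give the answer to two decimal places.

19.77 weight percent

Molar mass of NaAlSiO_4: 1*22.99 + 1*26.982 + 1*28.085 + 4*15.999 = 142.053 g/mol.
Mass of Si per formula unit: 1 × 28.085 = 28.085 g.
Weight fraction Si = 28.085 / 142.053 = 0.1977.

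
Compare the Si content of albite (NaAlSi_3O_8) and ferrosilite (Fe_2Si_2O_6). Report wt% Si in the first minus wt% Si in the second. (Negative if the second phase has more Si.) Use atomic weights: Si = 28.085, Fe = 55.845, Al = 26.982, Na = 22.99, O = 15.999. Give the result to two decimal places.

10.84 percentage points

Si in NaAlSi_3O_8: molar mass 262.219 g/mol; 3×28.085 = 84.255 g → 32.13 wt%.
Si in Fe_2Si_2O_6: molar mass 263.854 g/mol; 2×28.085 = 56.170 g → 21.29 wt%.
Difference = 32.13 − 21.29 = 10.84 percentage points.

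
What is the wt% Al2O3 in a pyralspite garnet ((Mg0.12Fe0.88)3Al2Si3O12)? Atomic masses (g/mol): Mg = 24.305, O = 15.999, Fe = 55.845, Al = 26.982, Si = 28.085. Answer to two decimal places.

Formula mass = 486.388 g/mol.
2 Al → 1.0000 mol Al2O3 per formula unit; M(Al2O3) = 101.961, so Al2O3 mass = 101.961 g.
101.961/486.388 × 100 = 20.96 wt%.

20.96 wt%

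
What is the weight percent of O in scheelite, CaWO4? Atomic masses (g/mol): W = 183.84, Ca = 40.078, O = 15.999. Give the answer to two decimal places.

22.23 mass %

Molar mass of CaWO4: 1·40.078 + 1·183.84 + 4·15.999 = 287.914 g/mol.
Mass of O per formula unit: 4 × 15.999 = 63.996 g.
Weight fraction O = 63.996 / 287.914 = 0.2223.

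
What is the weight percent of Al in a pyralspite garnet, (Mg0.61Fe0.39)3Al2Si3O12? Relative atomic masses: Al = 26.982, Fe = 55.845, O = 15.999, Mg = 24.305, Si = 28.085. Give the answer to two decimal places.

Formula mass = 1.83*24.305 + 1.17*55.845 + 2*26.982 + 3*28.085 + 12*15.999 = 440.024 g/mol, of which 53.964 g is Al.
So Al makes up 53.964/440.024 = 0.1226 of the mass, i.e. 12.26%.

12.26 wt%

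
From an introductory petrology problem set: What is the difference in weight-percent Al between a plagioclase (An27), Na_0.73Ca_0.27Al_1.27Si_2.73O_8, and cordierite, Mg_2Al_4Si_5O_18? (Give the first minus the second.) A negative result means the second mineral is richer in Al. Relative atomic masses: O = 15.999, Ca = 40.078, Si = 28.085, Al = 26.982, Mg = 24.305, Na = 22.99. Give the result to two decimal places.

-5.59 percentage points

M(Na_0.73Ca_0.27Al_1.27Si_2.73O_8) = 266.535 g/mol, so wt% Al = 34.267/266.535 × 100 = 12.86%.
M(Mg_2Al_4Si_5O_18) = 584.945 g/mol, so wt% Al = 107.928/584.945 × 100 = 18.45%.
12.86 − 18.45 = -5.59 pp.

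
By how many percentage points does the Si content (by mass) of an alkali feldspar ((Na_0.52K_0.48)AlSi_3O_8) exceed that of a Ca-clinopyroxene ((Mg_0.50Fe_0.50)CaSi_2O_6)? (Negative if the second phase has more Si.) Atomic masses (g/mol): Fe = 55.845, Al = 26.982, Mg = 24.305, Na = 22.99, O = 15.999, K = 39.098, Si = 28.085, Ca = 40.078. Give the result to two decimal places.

7.03 percentage points

M((Na_0.52K_0.48)AlSi_3O_8) = 269.951 g/mol, so wt% Si = 84.255/269.951 × 100 = 31.21%.
M((Mg_0.50Fe_0.50)CaSi_2O_6) = 232.317 g/mol, so wt% Si = 56.170/232.317 × 100 = 24.18%.
31.21 − 24.18 = 7.03 pp.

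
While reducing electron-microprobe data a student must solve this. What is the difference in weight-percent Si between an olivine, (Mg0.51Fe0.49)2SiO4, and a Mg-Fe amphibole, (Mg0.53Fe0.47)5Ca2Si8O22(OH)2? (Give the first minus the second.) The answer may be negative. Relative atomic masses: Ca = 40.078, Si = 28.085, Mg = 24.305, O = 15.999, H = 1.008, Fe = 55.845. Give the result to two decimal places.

First mineral: 28.085 g Si in 171.600 g formula = 16.37 wt% Si.
Second mineral: 224.680 g Si in 886.472 g formula = 25.35 wt% Si.
16.37% − 25.35% gives a difference of -8.98 percentage points.

-8.98 percentage points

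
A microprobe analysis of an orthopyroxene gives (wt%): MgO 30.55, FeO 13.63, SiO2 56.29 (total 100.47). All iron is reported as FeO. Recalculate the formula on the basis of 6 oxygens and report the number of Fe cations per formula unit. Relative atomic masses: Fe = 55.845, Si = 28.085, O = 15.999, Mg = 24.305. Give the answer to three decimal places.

0.403 Fe apfu

MgO (M=40.304): mol = 0.75799; Mg = 0.75799, O = 0.75799.
FeO (M=71.844): mol = 0.18972; Fe = 0.18972, O = 0.18972.
SiO2 (M=60.083): mol = 0.93687; Si = 0.93687, O = 1.87374.
ΣO = 2.82145; factor = 6/ΣO = 2.12657.
Fe apfu = 0.18972 × 2.12657 = 0.403.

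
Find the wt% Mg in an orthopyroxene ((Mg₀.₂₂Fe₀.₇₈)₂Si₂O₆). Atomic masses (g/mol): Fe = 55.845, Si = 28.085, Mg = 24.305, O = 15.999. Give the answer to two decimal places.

4.28 weight percent

Molar mass of (Mg₀.₂₂Fe₀.₇₈)₂Si₂O₆: 0.44·24.305 + 1.56·55.845 + 2·28.085 + 6·15.999 = 249.976 g/mol.
Mass of Mg per formula unit: 0.44 × 24.305 = 10.694 g.
Weight fraction Mg = 10.694 / 249.976 = 0.0428.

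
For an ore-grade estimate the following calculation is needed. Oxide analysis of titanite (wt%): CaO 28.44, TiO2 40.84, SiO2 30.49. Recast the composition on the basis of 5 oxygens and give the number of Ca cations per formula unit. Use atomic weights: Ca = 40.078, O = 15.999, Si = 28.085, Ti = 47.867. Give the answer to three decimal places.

0.996 Ca apfu

28.44 wt% CaO ÷ 56.077 g/mol = 0.50716 mol, giving 0.50716 Ca and 0.50716 O.
40.84 wt% TiO2 ÷ 79.865 g/mol = 0.51136 mol, giving 0.51136 Ti and 1.02272 O.
30.49 wt% SiO2 ÷ 60.083 g/mol = 0.50746 mol, giving 0.50746 Si and 1.01492 O.
Oxygen sums to 2.54480; scaling by 5/2.54480 = 1.96479 puts the formula on 5 O.
Ca: 0.50716 × 1.96479 = 0.996 atoms per formula unit.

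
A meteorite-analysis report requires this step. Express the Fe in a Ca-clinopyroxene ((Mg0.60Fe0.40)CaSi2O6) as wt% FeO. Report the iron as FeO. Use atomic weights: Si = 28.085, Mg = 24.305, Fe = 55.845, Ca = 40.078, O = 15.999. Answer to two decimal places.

12.54 wt%

Molar mass of (Mg0.60Fe0.40)CaSi2O6 = 0.60·24.305 + 0.40·55.845 + 1·40.078 + 2·28.085 + 6·15.999 = 229.163 g/mol.
Each formula unit contains 0.40 Fe, equivalent to 0.40/1 = 0.4000 mol FeO.
M(FeO) = 1×55.845 + 1×15.999 = 71.844 g/mol.
Mass of FeO per formula unit = 0.4000 × 71.844 = 28.738 g.
FeO wt% = 28.738 / 229.163 × 100 = 12.54%.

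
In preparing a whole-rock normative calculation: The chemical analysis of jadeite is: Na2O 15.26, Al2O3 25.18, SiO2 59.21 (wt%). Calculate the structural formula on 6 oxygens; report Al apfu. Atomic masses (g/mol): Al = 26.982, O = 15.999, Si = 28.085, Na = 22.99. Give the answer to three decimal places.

15.26 wt% Na2O ÷ 61.979 g/mol = 0.24621 mol, giving 0.49242 Na and 0.24621 O.
25.18 wt% Al2O3 ÷ 101.961 g/mol = 0.24696 mol, giving 0.49392 Al and 0.74088 O.
59.21 wt% SiO2 ÷ 60.083 g/mol = 0.98547 mol, giving 0.98547 Si and 1.97094 O.
Oxygen sums to 2.95803; scaling by 6/2.95803 = 2.02838 puts the formula on 6 O.
Al: 0.49392 × 2.02838 = 1.002 atoms per formula unit.

1.002 Al apfu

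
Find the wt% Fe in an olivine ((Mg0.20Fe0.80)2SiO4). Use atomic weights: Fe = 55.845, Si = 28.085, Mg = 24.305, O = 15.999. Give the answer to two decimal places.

Formula mass = 0.40×24.305 + 1.60×55.845 + 1×28.085 + 4×15.999 = 191.155 g/mol, of which 89.352 g is Fe.
So Fe makes up 89.352/191.155 = 0.4674 of the mass, i.e. 46.74%.

46.74 mass %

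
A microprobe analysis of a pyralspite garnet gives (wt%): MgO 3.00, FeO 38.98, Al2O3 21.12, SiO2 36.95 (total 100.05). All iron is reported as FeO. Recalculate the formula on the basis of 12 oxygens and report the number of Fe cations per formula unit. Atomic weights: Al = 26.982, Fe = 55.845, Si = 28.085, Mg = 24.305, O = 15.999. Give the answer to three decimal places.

2.638 Fe apfu

3.00 wt% MgO ÷ 40.304 g/mol = 0.07443 mol, giving 0.07443 Mg and 0.07443 O.
38.98 wt% FeO ÷ 71.844 g/mol = 0.54256 mol, giving 0.54256 Fe and 0.54256 O.
21.12 wt% Al2O3 ÷ 101.961 g/mol = 0.20714 mol, giving 0.41428 Al and 0.62142 O.
36.95 wt% SiO2 ÷ 60.083 g/mol = 0.61498 mol, giving 0.61498 Si and 1.22996 O.
Oxygen sums to 2.46837; scaling by 12/2.46837 = 4.86151 puts the formula on 12 O.
Fe: 0.54256 × 4.86151 = 2.638 atoms per formula unit.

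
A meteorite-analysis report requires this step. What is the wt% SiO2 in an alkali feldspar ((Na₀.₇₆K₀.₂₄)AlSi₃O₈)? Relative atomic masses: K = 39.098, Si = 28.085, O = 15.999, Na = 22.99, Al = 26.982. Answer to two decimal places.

67.74 wt%

Formula mass = 266.085 g/mol.
3 Si → 3.0000 mol SiO2 per formula unit; M(SiO2) = 60.083, so SiO2 mass = 180.249 g.
180.249/266.085 × 100 = 67.74 wt%.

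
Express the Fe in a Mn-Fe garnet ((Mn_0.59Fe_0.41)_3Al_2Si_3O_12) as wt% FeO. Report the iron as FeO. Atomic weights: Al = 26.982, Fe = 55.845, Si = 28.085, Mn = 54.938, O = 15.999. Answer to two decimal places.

M((Mn_0.59Fe_0.41)_3Al_2Si_3O_12) = 496.137 g/mol; M(FeO) = 71.844 g/mol.
Moles FeO per formula unit = 1.23 Fe ÷ 1 = 1.2300.
FeO fraction = (1.2300 × 71.844) / 496.137 = 88.368/496.137 = 0.1781.

17.81 wt%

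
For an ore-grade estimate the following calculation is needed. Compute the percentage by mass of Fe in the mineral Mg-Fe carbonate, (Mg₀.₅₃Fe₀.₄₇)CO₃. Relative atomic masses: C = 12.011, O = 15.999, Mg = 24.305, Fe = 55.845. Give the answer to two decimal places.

26.48 mass %

M((Mg₀.₅₃Fe₀.₄₇)CO₃) = 99.137 g/mol.
Fe contributes 0.47 × 55.845 = 26.247 g per mole.
26.247/99.137 = 0.2648 → 26.48%.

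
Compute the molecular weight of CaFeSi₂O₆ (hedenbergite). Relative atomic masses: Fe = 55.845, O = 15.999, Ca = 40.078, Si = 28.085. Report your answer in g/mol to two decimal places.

The formula mass is the sum 1*40.078 + 1*55.845 + 2*28.085 + 6*15.999.

248.09 g/mol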